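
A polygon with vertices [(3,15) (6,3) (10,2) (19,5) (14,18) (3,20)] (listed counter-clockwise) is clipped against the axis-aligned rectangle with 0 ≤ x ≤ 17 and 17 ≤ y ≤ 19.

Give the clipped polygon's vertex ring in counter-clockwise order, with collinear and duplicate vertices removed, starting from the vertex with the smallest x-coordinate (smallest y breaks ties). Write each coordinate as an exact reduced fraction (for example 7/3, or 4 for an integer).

Clipped polygon: [(3,17) (187/13,17) (14,18) (17/2,19) (3,19)]

1. After x ≥ 0: [(3,15) (6,3) (10,2) (19,5) (14,18) (3,20)]
2. After x ≤ 17: [(3,15) (6,3) (10,2) (17,13/3) (17,51/5) (14,18) (3,20)]
3. After y ≥ 17: [(3,17) (187/13,17) (14,18) (3,20)]
4. After y ≤ 19: [(3,19) (3,17) (187/13,17) (14,18) (17/2,19)]
5. Canonical ring: [(3,17) (187/13,17) (14,18) (17/2,19) (3,19)]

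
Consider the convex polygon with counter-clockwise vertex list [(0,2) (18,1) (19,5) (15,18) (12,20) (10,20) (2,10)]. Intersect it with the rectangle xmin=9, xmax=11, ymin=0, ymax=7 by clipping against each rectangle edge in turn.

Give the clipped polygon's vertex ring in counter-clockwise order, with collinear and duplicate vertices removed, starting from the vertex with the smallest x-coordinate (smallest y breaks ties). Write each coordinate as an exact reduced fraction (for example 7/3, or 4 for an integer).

1. After x ≥ 9: [(9,3/2) (18,1) (19,5) (15,18) (12,20) (10,20) (9,75/4)]
2. After x ≤ 11: [(9,3/2) (11,25/18) (11,20) (10,20) (9,75/4)]
3. After y ≥ 0: [(9,3/2) (11,25/18) (11,20) (10,20) (9,75/4)]
4. After y ≤ 7: [(9,7) (9,3/2) (11,25/18) (11,7)]
5. Canonical ring: [(9,3/2) (11,25/18) (11,7) (9,7)]

Clipped polygon: [(9,3/2) (11,25/18) (11,7) (9,7)]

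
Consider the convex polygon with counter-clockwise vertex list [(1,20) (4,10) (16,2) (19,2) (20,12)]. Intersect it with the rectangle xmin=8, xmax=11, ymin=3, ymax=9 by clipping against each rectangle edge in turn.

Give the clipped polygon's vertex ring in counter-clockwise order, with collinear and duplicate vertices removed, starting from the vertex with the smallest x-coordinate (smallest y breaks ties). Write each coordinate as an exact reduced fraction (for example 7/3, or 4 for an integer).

1. After x ≥ 8: [(8,324/19) (8,22/3) (16,2) (19,2) (20,12)]
2. After x ≤ 11: [(11,300/19) (8,324/19) (8,22/3) (11,16/3)]
3. After y ≥ 3: [(11,300/19) (8,324/19) (8,22/3) (11,16/3)]
4. After y ≤ 9: [(11,9) (8,9) (8,22/3) (11,16/3)]
5. Canonical ring: [(8,22/3) (11,16/3) (11,9) (8,9)]

Clipped polygon: [(8,22/3) (11,16/3) (11,9) (8,9)]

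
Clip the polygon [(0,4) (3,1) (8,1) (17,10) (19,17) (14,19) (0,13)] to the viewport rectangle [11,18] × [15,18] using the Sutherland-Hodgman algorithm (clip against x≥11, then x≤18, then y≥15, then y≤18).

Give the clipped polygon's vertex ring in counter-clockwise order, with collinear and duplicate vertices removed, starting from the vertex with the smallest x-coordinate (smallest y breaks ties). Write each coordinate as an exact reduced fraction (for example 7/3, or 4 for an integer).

Clipped polygon: [(11,15) (18,15) (18,87/5) (33/2,18) (35/3,18) (11,124/7)]

1. After x ≥ 11: [(11,4) (17,10) (19,17) (14,19) (11,124/7)]
2. After x ≤ 18: [(11,4) (17,10) (18,27/2) (18,87/5) (14,19) (11,124/7)]
3. After y ≥ 15: [(11,15) (18,15) (18,87/5) (14,19) (11,124/7)]
4. After y ≤ 18: [(11,15) (18,15) (18,87/5) (33/2,18) (35/3,18) (11,124/7)]
5. Canonical ring: [(11,15) (18,15) (18,87/5) (33/2,18) (35/3,18) (11,124/7)]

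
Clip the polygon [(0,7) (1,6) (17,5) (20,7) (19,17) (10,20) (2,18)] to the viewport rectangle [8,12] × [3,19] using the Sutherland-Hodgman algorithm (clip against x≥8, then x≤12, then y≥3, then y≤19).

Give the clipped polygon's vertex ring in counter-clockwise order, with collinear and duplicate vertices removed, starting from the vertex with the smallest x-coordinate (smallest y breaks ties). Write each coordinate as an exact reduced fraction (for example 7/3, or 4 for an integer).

1. After x ≥ 8: [(8,89/16) (17,5) (20,7) (19,17) (10,20) (8,39/2)]
2. After x ≤ 12: [(8,89/16) (12,85/16) (12,58/3) (10,20) (8,39/2)]
3. After y ≥ 3: [(8,89/16) (12,85/16) (12,58/3) (10,20) (8,39/2)]
4. After y ≤ 19: [(8,19) (8,89/16) (12,85/16) (12,19)]
5. Canonical ring: [(8,89/16) (12,85/16) (12,19) (8,19)]

Clipped polygon: [(8,89/16) (12,85/16) (12,19) (8,19)]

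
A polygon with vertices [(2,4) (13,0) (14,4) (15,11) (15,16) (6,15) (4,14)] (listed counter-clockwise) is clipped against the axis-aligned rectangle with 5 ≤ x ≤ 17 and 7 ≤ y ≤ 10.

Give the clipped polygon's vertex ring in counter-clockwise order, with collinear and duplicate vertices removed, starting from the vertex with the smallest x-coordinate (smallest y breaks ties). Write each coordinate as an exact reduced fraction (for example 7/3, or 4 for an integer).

1. After x ≥ 5: [(5,32/11) (13,0) (14,4) (15,11) (15,16) (6,15) (5,29/2)]
2. After x ≤ 17: [(5,32/11) (13,0) (14,4) (15,11) (15,16) (6,15) (5,29/2)]
3. After y ≥ 7: [(5,7) (101/7,7) (15,11) (15,16) (6,15) (5,29/2)]
4. After y ≤ 10: [(5,10) (5,7) (101/7,7) (104/7,10)]
5. Canonical ring: [(5,7) (101/7,7) (104/7,10) (5,10)]

Clipped polygon: [(5,7) (101/7,7) (104/7,10) (5,10)]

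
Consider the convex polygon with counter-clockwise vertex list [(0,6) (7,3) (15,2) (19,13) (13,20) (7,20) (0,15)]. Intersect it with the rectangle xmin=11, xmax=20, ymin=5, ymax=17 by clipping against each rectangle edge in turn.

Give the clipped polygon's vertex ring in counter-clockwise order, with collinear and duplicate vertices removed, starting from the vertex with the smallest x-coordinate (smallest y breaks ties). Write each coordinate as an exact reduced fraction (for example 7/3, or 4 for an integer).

1. After x ≥ 11: [(11,5/2) (15,2) (19,13) (13,20) (11,20)]
2. After x ≤ 20: [(11,5/2) (15,2) (19,13) (13,20) (11,20)]
3. After y ≥ 5: [(11,5) (177/11,5) (19,13) (13,20) (11,20)]
4. After y ≤ 17: [(11,17) (11,5) (177/11,5) (19,13) (109/7,17)]
5. Canonical ring: [(11,5) (177/11,5) (19,13) (109/7,17) (11,17)]

Clipped polygon: [(11,5) (177/11,5) (19,13) (109/7,17) (11,17)]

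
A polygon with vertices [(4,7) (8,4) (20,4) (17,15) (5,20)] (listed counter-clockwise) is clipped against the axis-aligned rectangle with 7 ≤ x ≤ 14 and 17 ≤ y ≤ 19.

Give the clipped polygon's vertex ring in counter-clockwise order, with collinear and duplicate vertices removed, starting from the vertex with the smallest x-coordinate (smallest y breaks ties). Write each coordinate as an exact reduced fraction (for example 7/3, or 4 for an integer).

Clipped polygon: [(7,17) (61/5,17) (37/5,19) (7,19)]

1. After x ≥ 7: [(7,19/4) (8,4) (20,4) (17,15) (7,115/6)]
2. After x ≤ 14: [(7,19/4) (8,4) (14,4) (14,65/4) (7,115/6)]
3. After y ≥ 17: [(7,17) (61/5,17) (7,115/6)]
4. After y ≤ 19: [(7,19) (7,17) (61/5,17) (37/5,19)]
5. Canonical ring: [(7,17) (61/5,17) (37/5,19) (7,19)]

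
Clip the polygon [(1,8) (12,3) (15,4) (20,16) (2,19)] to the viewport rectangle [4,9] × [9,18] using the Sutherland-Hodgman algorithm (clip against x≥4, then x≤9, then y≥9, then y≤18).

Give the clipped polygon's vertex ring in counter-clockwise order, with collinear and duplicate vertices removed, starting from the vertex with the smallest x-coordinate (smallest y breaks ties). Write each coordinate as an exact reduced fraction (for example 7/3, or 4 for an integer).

1. After x ≥ 4: [(4,73/11) (12,3) (15,4) (20,16) (4,56/3)]
2. After x ≤ 9: [(4,73/11) (9,48/11) (9,107/6) (4,56/3)]
3. After y ≥ 9: [(4,9) (9,9) (9,107/6) (4,56/3)]
4. After y ≤ 18: [(4,18) (4,9) (9,9) (9,107/6) (8,18)]
5. Canonical ring: [(4,9) (9,9) (9,107/6) (8,18) (4,18)]

Clipped polygon: [(4,9) (9,9) (9,107/6) (8,18) (4,18)]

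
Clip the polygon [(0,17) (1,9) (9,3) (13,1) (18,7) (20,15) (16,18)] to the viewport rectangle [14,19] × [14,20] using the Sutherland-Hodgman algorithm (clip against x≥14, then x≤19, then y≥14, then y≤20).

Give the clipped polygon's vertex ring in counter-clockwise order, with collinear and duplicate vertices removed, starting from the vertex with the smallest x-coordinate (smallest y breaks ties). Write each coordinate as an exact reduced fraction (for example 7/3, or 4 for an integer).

1. After x ≥ 14: [(14,143/8) (14,11/5) (18,7) (20,15) (16,18)]
2. After x ≤ 19: [(14,143/8) (14,11/5) (18,7) (19,11) (19,63/4) (16,18)]
3. After y ≥ 14: [(14,143/8) (14,14) (19,14) (19,63/4) (16,18)]
4. After y ≤ 20: [(14,143/8) (14,14) (19,14) (19,63/4) (16,18)]
5. Canonical ring: [(14,14) (19,14) (19,63/4) (16,18) (14,143/8)]

Clipped polygon: [(14,14) (19,14) (19,63/4) (16,18) (14,143/8)]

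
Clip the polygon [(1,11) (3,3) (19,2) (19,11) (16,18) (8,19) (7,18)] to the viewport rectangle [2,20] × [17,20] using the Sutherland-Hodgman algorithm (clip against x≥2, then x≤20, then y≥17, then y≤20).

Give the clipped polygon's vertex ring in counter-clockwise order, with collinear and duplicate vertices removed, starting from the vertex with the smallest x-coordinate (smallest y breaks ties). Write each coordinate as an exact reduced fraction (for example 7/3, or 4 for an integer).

1. After x ≥ 2: [(2,73/6) (2,7) (3,3) (19,2) (19,11) (16,18) (8,19) (7,18)]
2. After x ≤ 20: [(2,73/6) (2,7) (3,3) (19,2) (19,11) (16,18) (8,19) (7,18)]
3. After y ≥ 17: [(43/7,17) (115/7,17) (16,18) (8,19) (7,18)]
4. After y ≤ 20: [(43/7,17) (115/7,17) (16,18) (8,19) (7,18)]
5. Canonical ring: [(43/7,17) (115/7,17) (16,18) (8,19) (7,18)]

Clipped polygon: [(43/7,17) (115/7,17) (16,18) (8,19) (7,18)]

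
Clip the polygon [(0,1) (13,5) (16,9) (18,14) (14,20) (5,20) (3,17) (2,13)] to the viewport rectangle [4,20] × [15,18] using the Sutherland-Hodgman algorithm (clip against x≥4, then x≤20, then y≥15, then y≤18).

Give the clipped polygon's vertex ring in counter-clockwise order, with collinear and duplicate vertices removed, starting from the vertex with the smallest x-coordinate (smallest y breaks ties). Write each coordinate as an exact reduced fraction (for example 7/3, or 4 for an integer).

Clipped polygon: [(4,15) (52/3,15) (46/3,18) (4,18)]

1. After x ≥ 4: [(4,29/13) (13,5) (16,9) (18,14) (14,20) (5,20) (4,37/2)]
2. After x ≤ 20: [(4,29/13) (13,5) (16,9) (18,14) (14,20) (5,20) (4,37/2)]
3. After y ≥ 15: [(4,15) (52/3,15) (14,20) (5,20) (4,37/2)]
4. After y ≤ 18: [(4,18) (4,15) (52/3,15) (46/3,18)]
5. Canonical ring: [(4,15) (52/3,15) (46/3,18) (4,18)]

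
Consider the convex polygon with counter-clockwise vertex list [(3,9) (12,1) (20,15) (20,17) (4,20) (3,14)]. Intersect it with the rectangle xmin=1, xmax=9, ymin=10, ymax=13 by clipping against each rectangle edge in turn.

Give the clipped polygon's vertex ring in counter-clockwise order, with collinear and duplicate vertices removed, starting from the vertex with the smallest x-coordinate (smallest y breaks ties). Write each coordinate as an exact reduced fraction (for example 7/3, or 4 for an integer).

Clipped polygon: [(3,10) (9,10) (9,13) (3,13)]

1. After x ≥ 1: [(3,9) (12,1) (20,15) (20,17) (4,20) (3,14)]
2. After x ≤ 9: [(3,9) (9,11/3) (9,305/16) (4,20) (3,14)]
3. After y ≥ 10: [(3,10) (9,10) (9,305/16) (4,20) (3,14)]
4. After y ≤ 13: [(3,13) (3,10) (9,10) (9,13)]
5. Canonical ring: [(3,10) (9,10) (9,13) (3,13)]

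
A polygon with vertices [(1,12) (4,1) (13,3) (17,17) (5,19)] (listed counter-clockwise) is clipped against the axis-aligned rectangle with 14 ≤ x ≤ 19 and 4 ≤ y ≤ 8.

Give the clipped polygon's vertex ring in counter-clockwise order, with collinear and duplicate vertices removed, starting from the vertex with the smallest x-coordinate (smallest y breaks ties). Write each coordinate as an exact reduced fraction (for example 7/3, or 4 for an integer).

1. After x ≥ 14: [(14,13/2) (17,17) (14,35/2)]
2. After x ≤ 19: [(14,13/2) (17,17) (14,35/2)]
3. After y ≥ 4: [(14,13/2) (17,17) (14,35/2)]
4. After y ≤ 8: [(14,8) (14,13/2) (101/7,8)]
5. Canonical ring: [(14,13/2) (101/7,8) (14,8)]

Clipped polygon: [(14,13/2) (101/7,8) (14,8)]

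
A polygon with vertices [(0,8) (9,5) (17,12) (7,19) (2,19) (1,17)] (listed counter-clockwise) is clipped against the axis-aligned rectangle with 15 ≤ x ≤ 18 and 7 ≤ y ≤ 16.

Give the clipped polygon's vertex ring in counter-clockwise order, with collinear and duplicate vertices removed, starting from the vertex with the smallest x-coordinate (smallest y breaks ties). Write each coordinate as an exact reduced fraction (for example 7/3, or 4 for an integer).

Clipped polygon: [(15,41/4) (17,12) (15,67/5)]

1. After x ≥ 15: [(15,41/4) (17,12) (15,67/5)]
2. After x ≤ 18: [(15,41/4) (17,12) (15,67/5)]
3. After y ≥ 7: [(15,41/4) (17,12) (15,67/5)]
4. After y ≤ 16: [(15,41/4) (17,12) (15,67/5)]
5. Canonical ring: [(15,41/4) (17,12) (15,67/5)]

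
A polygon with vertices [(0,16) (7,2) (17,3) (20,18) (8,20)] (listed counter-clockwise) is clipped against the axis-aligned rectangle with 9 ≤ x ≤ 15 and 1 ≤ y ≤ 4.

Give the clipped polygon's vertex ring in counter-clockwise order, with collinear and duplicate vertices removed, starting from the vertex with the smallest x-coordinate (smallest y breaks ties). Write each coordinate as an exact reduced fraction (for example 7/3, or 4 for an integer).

1. After x ≥ 9: [(9,11/5) (17,3) (20,18) (9,119/6)]
2. After x ≤ 15: [(9,11/5) (15,14/5) (15,113/6) (9,119/6)]
3. After y ≥ 1: [(9,11/5) (15,14/5) (15,113/6) (9,119/6)]
4. After y ≤ 4: [(9,4) (9,11/5) (15,14/5) (15,4)]
5. Canonical ring: [(9,11/5) (15,14/5) (15,4) (9,4)]

Clipped polygon: [(9,11/5) (15,14/5) (15,4) (9,4)]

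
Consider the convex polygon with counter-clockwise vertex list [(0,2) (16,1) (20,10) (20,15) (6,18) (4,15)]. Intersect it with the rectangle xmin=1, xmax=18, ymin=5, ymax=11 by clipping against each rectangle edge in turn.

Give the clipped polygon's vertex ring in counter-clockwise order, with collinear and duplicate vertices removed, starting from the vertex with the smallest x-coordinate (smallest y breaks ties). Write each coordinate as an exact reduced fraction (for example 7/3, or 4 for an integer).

Clipped polygon: [(1,5) (160/9,5) (18,11/2) (18,11) (36/13,11) (1,21/4)]

1. After x ≥ 1: [(1,21/4) (1,31/16) (16,1) (20,10) (20,15) (6,18) (4,15)]
2. After x ≤ 18: [(1,21/4) (1,31/16) (16,1) (18,11/2) (18,108/7) (6,18) (4,15)]
3. After y ≥ 5: [(1,21/4) (1,5) (160/9,5) (18,11/2) (18,108/7) (6,18) (4,15)]
4. After y ≤ 11: [(36/13,11) (1,21/4) (1,5) (160/9,5) (18,11/2) (18,11)]
5. Canonical ring: [(1,5) (160/9,5) (18,11/2) (18,11) (36/13,11) (1,21/4)]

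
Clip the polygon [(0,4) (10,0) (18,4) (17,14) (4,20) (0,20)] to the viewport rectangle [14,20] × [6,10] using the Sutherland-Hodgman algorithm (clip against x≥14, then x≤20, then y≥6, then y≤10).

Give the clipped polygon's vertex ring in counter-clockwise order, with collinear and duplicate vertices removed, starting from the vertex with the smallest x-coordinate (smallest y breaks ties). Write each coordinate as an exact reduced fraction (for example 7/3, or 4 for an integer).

1. After x ≥ 14: [(14,2) (18,4) (17,14) (14,200/13)]
2. After x ≤ 20: [(14,2) (18,4) (17,14) (14,200/13)]
3. After y ≥ 6: [(14,6) (89/5,6) (17,14) (14,200/13)]
4. After y ≤ 10: [(14,10) (14,6) (89/5,6) (87/5,10)]
5. Canonical ring: [(14,6) (89/5,6) (87/5,10) (14,10)]

Clipped polygon: [(14,6) (89/5,6) (87/5,10) (14,10)]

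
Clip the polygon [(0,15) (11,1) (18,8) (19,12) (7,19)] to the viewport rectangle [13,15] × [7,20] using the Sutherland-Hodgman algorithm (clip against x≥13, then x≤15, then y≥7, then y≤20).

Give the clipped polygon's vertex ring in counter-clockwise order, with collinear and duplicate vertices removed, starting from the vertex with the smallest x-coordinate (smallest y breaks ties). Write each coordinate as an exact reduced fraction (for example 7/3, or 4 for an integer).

Clipped polygon: [(13,7) (15,7) (15,43/3) (13,31/2)]

1. After x ≥ 13: [(13,3) (18,8) (19,12) (13,31/2)]
2. After x ≤ 15: [(13,3) (15,5) (15,43/3) (13,31/2)]
3. After y ≥ 7: [(13,7) (15,7) (15,43/3) (13,31/2)]
4. After y ≤ 20: [(13,7) (15,7) (15,43/3) (13,31/2)]
5. Canonical ring: [(13,7) (15,7) (15,43/3) (13,31/2)]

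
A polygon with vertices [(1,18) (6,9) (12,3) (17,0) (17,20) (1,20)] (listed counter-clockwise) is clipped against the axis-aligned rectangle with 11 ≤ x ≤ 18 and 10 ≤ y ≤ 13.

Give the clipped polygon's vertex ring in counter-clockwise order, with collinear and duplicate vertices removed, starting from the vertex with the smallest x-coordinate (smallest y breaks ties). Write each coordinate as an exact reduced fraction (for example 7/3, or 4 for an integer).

1. After x ≥ 11: [(11,4) (12,3) (17,0) (17,20) (11,20)]
2. After x ≤ 18: [(11,4) (12,3) (17,0) (17,20) (11,20)]
3. After y ≥ 10: [(11,10) (17,10) (17,20) (11,20)]
4. After y ≤ 13: [(11,13) (11,10) (17,10) (17,13)]
5. Canonical ring: [(11,10) (17,10) (17,13) (11,13)]

Clipped polygon: [(11,10) (17,10) (17,13) (11,13)]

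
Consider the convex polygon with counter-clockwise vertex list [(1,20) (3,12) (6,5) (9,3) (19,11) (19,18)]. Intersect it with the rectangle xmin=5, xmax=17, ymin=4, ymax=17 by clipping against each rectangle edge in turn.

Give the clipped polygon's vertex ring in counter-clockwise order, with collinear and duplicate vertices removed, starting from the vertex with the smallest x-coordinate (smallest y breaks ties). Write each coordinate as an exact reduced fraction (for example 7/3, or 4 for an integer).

Clipped polygon: [(5,22/3) (6,5) (15/2,4) (41/4,4) (17,47/5) (17,17) (5,17)]

1. After x ≥ 5: [(5,176/9) (5,22/3) (6,5) (9,3) (19,11) (19,18)]
2. After x ≤ 17: [(17,164/9) (5,176/9) (5,22/3) (6,5) (9,3) (17,47/5)]
3. After y ≥ 4: [(17,164/9) (5,176/9) (5,22/3) (6,5) (15/2,4) (41/4,4) (17,47/5)]
4. After y ≤ 17: [(17,17) (5,17) (5,22/3) (6,5) (15/2,4) (41/4,4) (17,47/5)]
5. Canonical ring: [(5,22/3) (6,5) (15/2,4) (41/4,4) (17,47/5) (17,17) (5,17)]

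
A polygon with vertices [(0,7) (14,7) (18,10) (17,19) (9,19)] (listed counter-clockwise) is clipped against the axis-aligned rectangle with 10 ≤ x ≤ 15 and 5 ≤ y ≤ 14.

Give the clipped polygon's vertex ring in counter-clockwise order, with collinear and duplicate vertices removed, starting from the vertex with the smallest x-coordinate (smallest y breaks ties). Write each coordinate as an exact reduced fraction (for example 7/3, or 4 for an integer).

Clipped polygon: [(10,7) (14,7) (15,31/4) (15,14) (10,14)]

1. After x ≥ 10: [(10,7) (14,7) (18,10) (17,19) (10,19)]
2. After x ≤ 15: [(10,7) (14,7) (15,31/4) (15,19) (10,19)]
3. After y ≥ 5: [(10,7) (14,7) (15,31/4) (15,19) (10,19)]
4. After y ≤ 14: [(10,14) (10,7) (14,7) (15,31/4) (15,14)]
5. Canonical ring: [(10,7) (14,7) (15,31/4) (15,14) (10,14)]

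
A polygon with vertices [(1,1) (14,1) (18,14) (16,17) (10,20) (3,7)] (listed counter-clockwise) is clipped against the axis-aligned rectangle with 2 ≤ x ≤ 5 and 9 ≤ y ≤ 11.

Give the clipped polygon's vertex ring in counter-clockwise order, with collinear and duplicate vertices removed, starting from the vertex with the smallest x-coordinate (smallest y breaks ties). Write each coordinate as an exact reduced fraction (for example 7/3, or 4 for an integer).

1. After x ≥ 2: [(2,4) (2,1) (14,1) (18,14) (16,17) (10,20) (3,7)]
2. After x ≤ 5: [(2,4) (2,1) (5,1) (5,75/7) (3,7)]
3. After y ≥ 9: [(5,9) (5,75/7) (53/13,9)]
4. After y ≤ 11: [(5,9) (5,75/7) (53/13,9)]
5. Canonical ring: [(53/13,9) (5,9) (5,75/7)]

Clipped polygon: [(53/13,9) (5,9) (5,75/7)]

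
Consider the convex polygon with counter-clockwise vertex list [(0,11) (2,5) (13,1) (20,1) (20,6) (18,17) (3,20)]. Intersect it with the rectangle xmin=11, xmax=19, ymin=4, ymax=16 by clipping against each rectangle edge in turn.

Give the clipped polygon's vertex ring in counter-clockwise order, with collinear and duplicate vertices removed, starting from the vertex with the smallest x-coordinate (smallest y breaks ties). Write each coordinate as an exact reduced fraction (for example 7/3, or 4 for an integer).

1. After x ≥ 11: [(11,19/11) (13,1) (20,1) (20,6) (18,17) (11,92/5)]
2. After x ≤ 19: [(11,19/11) (13,1) (19,1) (19,23/2) (18,17) (11,92/5)]
3. After y ≥ 4: [(11,4) (19,4) (19,23/2) (18,17) (11,92/5)]
4. After y ≤ 16: [(11,16) (11,4) (19,4) (19,23/2) (200/11,16)]
5. Canonical ring: [(11,4) (19,4) (19,23/2) (200/11,16) (11,16)]

Clipped polygon: [(11,4) (19,4) (19,23/2) (200/11,16) (11,16)]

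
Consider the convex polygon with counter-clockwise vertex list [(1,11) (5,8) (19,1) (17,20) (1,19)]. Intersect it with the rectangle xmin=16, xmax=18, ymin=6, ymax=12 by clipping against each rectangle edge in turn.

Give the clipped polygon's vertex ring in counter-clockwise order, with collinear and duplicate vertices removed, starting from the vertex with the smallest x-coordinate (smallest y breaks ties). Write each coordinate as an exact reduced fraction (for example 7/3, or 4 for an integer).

1. After x ≥ 16: [(16,5/2) (19,1) (17,20) (16,319/16)]
2. After x ≤ 18: [(16,5/2) (18,3/2) (18,21/2) (17,20) (16,319/16)]
3. After y ≥ 6: [(16,6) (18,6) (18,21/2) (17,20) (16,319/16)]
4. After y ≤ 12: [(16,12) (16,6) (18,6) (18,21/2) (339/19,12)]
5. Canonical ring: [(16,6) (18,6) (18,21/2) (339/19,12) (16,12)]

Clipped polygon: [(16,6) (18,6) (18,21/2) (339/19,12) (16,12)]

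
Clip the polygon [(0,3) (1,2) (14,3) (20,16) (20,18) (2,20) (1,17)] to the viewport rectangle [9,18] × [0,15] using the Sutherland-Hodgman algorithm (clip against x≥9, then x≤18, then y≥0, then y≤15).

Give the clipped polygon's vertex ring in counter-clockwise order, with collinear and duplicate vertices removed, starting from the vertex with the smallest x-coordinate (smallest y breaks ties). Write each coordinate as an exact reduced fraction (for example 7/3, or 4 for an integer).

Clipped polygon: [(9,34/13) (14,3) (18,35/3) (18,15) (9,15)]

1. After x ≥ 9: [(9,34/13) (14,3) (20,16) (20,18) (9,173/9)]
2. After x ≤ 18: [(9,34/13) (14,3) (18,35/3) (18,164/9) (9,173/9)]
3. After y ≥ 0: [(9,34/13) (14,3) (18,35/3) (18,164/9) (9,173/9)]
4. After y ≤ 15: [(9,15) (9,34/13) (14,3) (18,35/3) (18,15)]
5. Canonical ring: [(9,34/13) (14,3) (18,35/3) (18,15) (9,15)]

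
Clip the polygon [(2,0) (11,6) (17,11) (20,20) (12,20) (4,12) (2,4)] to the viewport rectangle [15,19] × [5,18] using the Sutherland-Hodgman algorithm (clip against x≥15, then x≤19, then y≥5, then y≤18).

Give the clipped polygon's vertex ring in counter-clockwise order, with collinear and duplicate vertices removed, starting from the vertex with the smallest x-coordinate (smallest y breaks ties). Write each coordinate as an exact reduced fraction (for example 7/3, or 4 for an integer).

1. After x ≥ 15: [(15,28/3) (17,11) (20,20) (15,20)]
2. After x ≤ 19: [(15,28/3) (17,11) (19,17) (19,20) (15,20)]
3. After y ≥ 5: [(15,28/3) (17,11) (19,17) (19,20) (15,20)]
4. After y ≤ 18: [(15,18) (15,28/3) (17,11) (19,17) (19,18)]
5. Canonical ring: [(15,28/3) (17,11) (19,17) (19,18) (15,18)]

Clipped polygon: [(15,28/3) (17,11) (19,17) (19,18) (15,18)]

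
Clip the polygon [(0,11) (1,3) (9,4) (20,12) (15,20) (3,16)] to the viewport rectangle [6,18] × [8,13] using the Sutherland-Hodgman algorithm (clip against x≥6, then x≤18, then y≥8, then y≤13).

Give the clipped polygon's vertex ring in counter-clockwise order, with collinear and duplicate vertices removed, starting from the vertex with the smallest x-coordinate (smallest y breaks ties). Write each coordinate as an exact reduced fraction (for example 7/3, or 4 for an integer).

1. After x ≥ 6: [(6,29/8) (9,4) (20,12) (15,20) (6,17)]
2. After x ≤ 18: [(6,29/8) (9,4) (18,116/11) (18,76/5) (15,20) (6,17)]
3. After y ≥ 8: [(6,8) (29/2,8) (18,116/11) (18,76/5) (15,20) (6,17)]
4. After y ≤ 13: [(6,13) (6,8) (29/2,8) (18,116/11) (18,13)]
5. Canonical ring: [(6,8) (29/2,8) (18,116/11) (18,13) (6,13)]

Clipped polygon: [(6,8) (29/2,8) (18,116/11) (18,13) (6,13)]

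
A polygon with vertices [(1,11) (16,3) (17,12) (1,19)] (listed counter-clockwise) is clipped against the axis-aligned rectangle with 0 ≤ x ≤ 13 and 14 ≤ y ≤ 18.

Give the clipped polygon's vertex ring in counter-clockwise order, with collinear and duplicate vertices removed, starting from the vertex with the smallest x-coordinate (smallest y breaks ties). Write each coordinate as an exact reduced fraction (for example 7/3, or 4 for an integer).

Clipped polygon: [(1,14) (87/7,14) (23/7,18) (1,18)]

1. After x ≥ 0: [(1,11) (16,3) (17,12) (1,19)]
2. After x ≤ 13: [(1,11) (13,23/5) (13,55/4) (1,19)]
3. After y ≥ 14: [(1,14) (87/7,14) (1,19)]
4. After y ≤ 18: [(1,18) (1,14) (87/7,14) (23/7,18)]
5. Canonical ring: [(1,14) (87/7,14) (23/7,18) (1,18)]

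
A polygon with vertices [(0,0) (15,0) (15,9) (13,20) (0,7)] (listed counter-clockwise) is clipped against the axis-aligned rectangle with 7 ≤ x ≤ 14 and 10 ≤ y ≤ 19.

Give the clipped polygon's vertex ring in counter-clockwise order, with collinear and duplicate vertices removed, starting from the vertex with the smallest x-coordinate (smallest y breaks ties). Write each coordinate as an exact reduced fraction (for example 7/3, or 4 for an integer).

1. After x ≥ 7: [(7,0) (15,0) (15,9) (13,20) (7,14)]
2. After x ≤ 14: [(7,0) (14,0) (14,29/2) (13,20) (7,14)]
3. After y ≥ 10: [(7,10) (14,10) (14,29/2) (13,20) (7,14)]
4. After y ≤ 19: [(7,10) (14,10) (14,29/2) (145/11,19) (12,19) (7,14)]
5. Canonical ring: [(7,10) (14,10) (14,29/2) (145/11,19) (12,19) (7,14)]

Clipped polygon: [(7,10) (14,10) (14,29/2) (145/11,19) (12,19) (7,14)]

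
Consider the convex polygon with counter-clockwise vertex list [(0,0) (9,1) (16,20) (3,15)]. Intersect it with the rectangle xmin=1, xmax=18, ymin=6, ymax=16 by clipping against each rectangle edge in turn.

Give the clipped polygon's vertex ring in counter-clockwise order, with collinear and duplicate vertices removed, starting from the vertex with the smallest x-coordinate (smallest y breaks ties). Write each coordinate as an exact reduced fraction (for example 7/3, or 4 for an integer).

Clipped polygon: [(6/5,6) (206/19,6) (276/19,16) (28/5,16) (3,15)]

1. After x ≥ 1: [(1,5) (1,1/9) (9,1) (16,20) (3,15)]
2. After x ≤ 18: [(1,5) (1,1/9) (9,1) (16,20) (3,15)]
3. After y ≥ 6: [(6/5,6) (206/19,6) (16,20) (3,15)]
4. After y ≤ 16: [(6/5,6) (206/19,6) (276/19,16) (28/5,16) (3,15)]
5. Canonical ring: [(6/5,6) (206/19,6) (276/19,16) (28/5,16) (3,15)]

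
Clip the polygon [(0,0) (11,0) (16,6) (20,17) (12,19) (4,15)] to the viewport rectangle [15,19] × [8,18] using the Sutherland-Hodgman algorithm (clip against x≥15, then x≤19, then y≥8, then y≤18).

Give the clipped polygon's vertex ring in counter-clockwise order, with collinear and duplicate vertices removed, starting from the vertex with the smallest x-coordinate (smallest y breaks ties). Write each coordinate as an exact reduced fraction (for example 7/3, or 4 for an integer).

1. After x ≥ 15: [(15,24/5) (16,6) (20,17) (15,73/4)]
2. After x ≤ 19: [(15,24/5) (16,6) (19,57/4) (19,69/4) (15,73/4)]
3. After y ≥ 8: [(15,8) (184/11,8) (19,57/4) (19,69/4) (15,73/4)]
4. After y ≤ 18: [(15,18) (15,8) (184/11,8) (19,57/4) (19,69/4) (16,18)]
5. Canonical ring: [(15,8) (184/11,8) (19,57/4) (19,69/4) (16,18) (15,18)]

Clipped polygon: [(15,8) (184/11,8) (19,57/4) (19,69/4) (16,18) (15,18)]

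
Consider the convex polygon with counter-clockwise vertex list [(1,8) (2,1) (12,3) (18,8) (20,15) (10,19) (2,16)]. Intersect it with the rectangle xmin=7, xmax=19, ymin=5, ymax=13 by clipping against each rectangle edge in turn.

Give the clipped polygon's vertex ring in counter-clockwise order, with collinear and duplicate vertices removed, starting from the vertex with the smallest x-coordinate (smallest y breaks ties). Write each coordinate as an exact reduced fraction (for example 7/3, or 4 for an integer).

Clipped polygon: [(7,5) (72/5,5) (18,8) (19,23/2) (19,13) (7,13)]

1. After x ≥ 7: [(7,2) (12,3) (18,8) (20,15) (10,19) (7,143/8)]
2. After x ≤ 19: [(7,2) (12,3) (18,8) (19,23/2) (19,77/5) (10,19) (7,143/8)]
3. After y ≥ 5: [(7,5) (72/5,5) (18,8) (19,23/2) (19,77/5) (10,19) (7,143/8)]
4. After y ≤ 13: [(7,13) (7,5) (72/5,5) (18,8) (19,23/2) (19,13)]
5. Canonical ring: [(7,5) (72/5,5) (18,8) (19,23/2) (19,13) (7,13)]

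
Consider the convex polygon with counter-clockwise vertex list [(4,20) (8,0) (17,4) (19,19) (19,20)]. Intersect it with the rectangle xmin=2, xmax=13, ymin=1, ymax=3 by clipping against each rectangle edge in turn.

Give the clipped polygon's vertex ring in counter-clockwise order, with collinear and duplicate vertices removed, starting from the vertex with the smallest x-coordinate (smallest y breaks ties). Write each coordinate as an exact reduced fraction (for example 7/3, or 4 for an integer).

1. After x ≥ 2: [(4,20) (8,0) (17,4) (19,19) (19,20)]
2. After x ≤ 13: [(13,20) (4,20) (8,0) (13,20/9)]
3. After y ≥ 1: [(13,20) (4,20) (39/5,1) (41/4,1) (13,20/9)]
4. After y ≤ 3: [(13,3) (37/5,3) (39/5,1) (41/4,1) (13,20/9)]
5. Canonical ring: [(37/5,3) (39/5,1) (41/4,1) (13,20/9) (13,3)]

Clipped polygon: [(37/5,3) (39/5,1) (41/4,1) (13,20/9) (13,3)]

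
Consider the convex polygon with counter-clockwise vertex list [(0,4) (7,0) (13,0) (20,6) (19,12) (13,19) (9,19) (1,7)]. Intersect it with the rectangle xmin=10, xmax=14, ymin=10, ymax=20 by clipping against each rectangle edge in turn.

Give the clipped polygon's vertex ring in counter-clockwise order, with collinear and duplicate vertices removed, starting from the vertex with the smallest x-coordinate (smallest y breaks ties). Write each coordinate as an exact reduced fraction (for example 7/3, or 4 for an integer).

Clipped polygon: [(10,10) (14,10) (14,107/6) (13,19) (10,19)]

1. After x ≥ 10: [(10,0) (13,0) (20,6) (19,12) (13,19) (10,19)]
2. After x ≤ 14: [(10,0) (13,0) (14,6/7) (14,107/6) (13,19) (10,19)]
3. After y ≥ 10: [(10,10) (14,10) (14,107/6) (13,19) (10,19)]
4. After y ≤ 20: [(10,10) (14,10) (14,107/6) (13,19) (10,19)]
5. Canonical ring: [(10,10) (14,10) (14,107/6) (13,19) (10,19)]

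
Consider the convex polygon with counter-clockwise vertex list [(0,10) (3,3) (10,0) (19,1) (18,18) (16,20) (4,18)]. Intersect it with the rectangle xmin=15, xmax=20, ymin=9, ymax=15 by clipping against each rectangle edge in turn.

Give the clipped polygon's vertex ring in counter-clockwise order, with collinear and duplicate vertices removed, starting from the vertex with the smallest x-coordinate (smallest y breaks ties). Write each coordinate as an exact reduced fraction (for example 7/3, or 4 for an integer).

1. After x ≥ 15: [(15,5/9) (19,1) (18,18) (16,20) (15,119/6)]
2. After x ≤ 20: [(15,5/9) (19,1) (18,18) (16,20) (15,119/6)]
3. After y ≥ 9: [(15,9) (315/17,9) (18,18) (16,20) (15,119/6)]
4. After y ≤ 15: [(15,15) (15,9) (315/17,9) (309/17,15)]
5. Canonical ring: [(15,9) (315/17,9) (309/17,15) (15,15)]

Clipped polygon: [(15,9) (315/17,9) (309/17,15) (15,15)]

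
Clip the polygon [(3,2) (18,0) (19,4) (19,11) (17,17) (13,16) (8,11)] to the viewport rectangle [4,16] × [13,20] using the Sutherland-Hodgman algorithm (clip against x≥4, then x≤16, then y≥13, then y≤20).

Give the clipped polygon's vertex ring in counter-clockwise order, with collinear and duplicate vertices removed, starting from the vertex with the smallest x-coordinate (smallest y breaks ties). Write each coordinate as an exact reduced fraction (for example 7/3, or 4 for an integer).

1. After x ≥ 4: [(4,19/5) (4,28/15) (18,0) (19,4) (19,11) (17,17) (13,16) (8,11)]
2. After x ≤ 16: [(4,19/5) (4,28/15) (16,4/15) (16,67/4) (13,16) (8,11)]
3. After y ≥ 13: [(16,13) (16,67/4) (13,16) (10,13)]
4. After y ≤ 20: [(16,13) (16,67/4) (13,16) (10,13)]
5. Canonical ring: [(10,13) (16,13) (16,67/4) (13,16)]

Clipped polygon: [(10,13) (16,13) (16,67/4) (13,16)]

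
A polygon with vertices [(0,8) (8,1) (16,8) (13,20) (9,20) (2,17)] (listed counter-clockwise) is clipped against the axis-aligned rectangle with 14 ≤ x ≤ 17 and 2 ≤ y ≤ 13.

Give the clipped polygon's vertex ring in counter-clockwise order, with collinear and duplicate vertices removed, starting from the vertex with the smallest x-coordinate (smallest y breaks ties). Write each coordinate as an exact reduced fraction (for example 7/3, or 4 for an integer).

Clipped polygon: [(14,25/4) (16,8) (59/4,13) (14,13)]

1. After x ≥ 14: [(14,25/4) (16,8) (14,16)]
2. After x ≤ 17: [(14,25/4) (16,8) (14,16)]
3. After y ≥ 2: [(14,25/4) (16,8) (14,16)]
4. After y ≤ 13: [(14,13) (14,25/4) (16,8) (59/4,13)]
5. Canonical ring: [(14,25/4) (16,8) (59/4,13) (14,13)]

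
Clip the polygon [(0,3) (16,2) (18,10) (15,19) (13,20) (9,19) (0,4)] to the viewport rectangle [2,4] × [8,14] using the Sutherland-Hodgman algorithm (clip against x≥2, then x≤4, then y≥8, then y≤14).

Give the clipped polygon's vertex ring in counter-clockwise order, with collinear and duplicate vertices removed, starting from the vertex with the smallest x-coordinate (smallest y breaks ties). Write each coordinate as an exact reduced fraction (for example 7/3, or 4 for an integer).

Clipped polygon: [(12/5,8) (4,8) (4,32/3)]

1. After x ≥ 2: [(2,23/8) (16,2) (18,10) (15,19) (13,20) (9,19) (2,22/3)]
2. After x ≤ 4: [(2,23/8) (4,11/4) (4,32/3) (2,22/3)]
3. After y ≥ 8: [(4,8) (4,32/3) (12/5,8)]
4. After y ≤ 14: [(4,8) (4,32/3) (12/5,8)]
5. Canonical ring: [(12/5,8) (4,8) (4,32/3)]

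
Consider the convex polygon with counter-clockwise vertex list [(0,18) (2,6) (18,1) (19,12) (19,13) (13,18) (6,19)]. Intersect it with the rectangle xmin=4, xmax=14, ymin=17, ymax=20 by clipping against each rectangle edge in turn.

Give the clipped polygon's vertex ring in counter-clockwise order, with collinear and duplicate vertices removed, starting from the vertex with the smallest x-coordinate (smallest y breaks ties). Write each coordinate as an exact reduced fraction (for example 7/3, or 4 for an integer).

1. After x ≥ 4: [(4,56/3) (4,43/8) (18,1) (19,12) (19,13) (13,18) (6,19)]
2. After x ≤ 14: [(4,56/3) (4,43/8) (14,9/4) (14,103/6) (13,18) (6,19)]
3. After y ≥ 17: [(4,56/3) (4,17) (14,17) (14,103/6) (13,18) (6,19)]
4. After y ≤ 20: [(4,56/3) (4,17) (14,17) (14,103/6) (13,18) (6,19)]
5. Canonical ring: [(4,17) (14,17) (14,103/6) (13,18) (6,19) (4,56/3)]

Clipped polygon: [(4,17) (14,17) (14,103/6) (13,18) (6,19) (4,56/3)]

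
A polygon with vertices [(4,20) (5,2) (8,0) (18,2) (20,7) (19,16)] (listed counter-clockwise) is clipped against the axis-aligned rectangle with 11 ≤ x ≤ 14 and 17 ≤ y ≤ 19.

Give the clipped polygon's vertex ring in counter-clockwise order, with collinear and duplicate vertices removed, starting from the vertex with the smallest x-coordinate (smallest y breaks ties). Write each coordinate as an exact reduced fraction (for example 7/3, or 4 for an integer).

Clipped polygon: [(11,17) (14,17) (14,52/3) (11,272/15)]

1. After x ≥ 11: [(11,272/15) (11,3/5) (18,2) (20,7) (19,16)]
2. After x ≤ 14: [(14,52/3) (11,272/15) (11,3/5) (14,6/5)]
3. After y ≥ 17: [(14,17) (14,52/3) (11,272/15) (11,17)]
4. After y ≤ 19: [(14,17) (14,52/3) (11,272/15) (11,17)]
5. Canonical ring: [(11,17) (14,17) (14,52/3) (11,272/15)]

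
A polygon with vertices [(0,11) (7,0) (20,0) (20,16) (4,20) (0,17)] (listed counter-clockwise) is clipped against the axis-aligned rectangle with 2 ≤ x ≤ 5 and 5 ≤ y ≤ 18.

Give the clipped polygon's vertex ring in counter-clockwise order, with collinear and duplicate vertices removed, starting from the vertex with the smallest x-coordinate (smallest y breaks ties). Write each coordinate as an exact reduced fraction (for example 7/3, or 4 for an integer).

Clipped polygon: [(2,55/7) (42/11,5) (5,5) (5,18) (2,18)]

1. After x ≥ 2: [(2,55/7) (7,0) (20,0) (20,16) (4,20) (2,37/2)]
2. After x ≤ 5: [(2,55/7) (5,22/7) (5,79/4) (4,20) (2,37/2)]
3. After y ≥ 5: [(2,55/7) (42/11,5) (5,5) (5,79/4) (4,20) (2,37/2)]
4. After y ≤ 18: [(2,18) (2,55/7) (42/11,5) (5,5) (5,18)]
5. Canonical ring: [(2,55/7) (42/11,5) (5,5) (5,18) (2,18)]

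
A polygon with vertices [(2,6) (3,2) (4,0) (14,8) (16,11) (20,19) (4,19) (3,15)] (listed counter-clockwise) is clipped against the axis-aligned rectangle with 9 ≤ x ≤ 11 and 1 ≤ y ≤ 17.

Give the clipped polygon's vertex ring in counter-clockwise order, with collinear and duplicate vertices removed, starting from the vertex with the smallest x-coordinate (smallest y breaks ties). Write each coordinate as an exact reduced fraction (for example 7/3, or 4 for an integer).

Clipped polygon: [(9,4) (11,28/5) (11,17) (9,17)]

1. After x ≥ 9: [(9,4) (14,8) (16,11) (20,19) (9,19)]
2. After x ≤ 11: [(9,4) (11,28/5) (11,19) (9,19)]
3. After y ≥ 1: [(9,4) (11,28/5) (11,19) (9,19)]
4. After y ≤ 17: [(9,17) (9,4) (11,28/5) (11,17)]
5. Canonical ring: [(9,4) (11,28/5) (11,17) (9,17)]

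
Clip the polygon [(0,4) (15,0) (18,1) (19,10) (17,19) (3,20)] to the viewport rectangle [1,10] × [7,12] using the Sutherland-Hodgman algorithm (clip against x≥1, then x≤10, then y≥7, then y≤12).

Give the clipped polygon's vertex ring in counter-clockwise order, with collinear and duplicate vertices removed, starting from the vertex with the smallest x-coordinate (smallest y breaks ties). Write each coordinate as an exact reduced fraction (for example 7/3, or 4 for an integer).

Clipped polygon: [(1,7) (10,7) (10,12) (3/2,12) (1,28/3)]

1. After x ≥ 1: [(1,28/3) (1,56/15) (15,0) (18,1) (19,10) (17,19) (3,20)]
2. After x ≤ 10: [(1,28/3) (1,56/15) (10,4/3) (10,39/2) (3,20)]
3. After y ≥ 7: [(1,28/3) (1,7) (10,7) (10,39/2) (3,20)]
4. After y ≤ 12: [(3/2,12) (1,28/3) (1,7) (10,7) (10,12)]
5. Canonical ring: [(1,7) (10,7) (10,12) (3/2,12) (1,28/3)]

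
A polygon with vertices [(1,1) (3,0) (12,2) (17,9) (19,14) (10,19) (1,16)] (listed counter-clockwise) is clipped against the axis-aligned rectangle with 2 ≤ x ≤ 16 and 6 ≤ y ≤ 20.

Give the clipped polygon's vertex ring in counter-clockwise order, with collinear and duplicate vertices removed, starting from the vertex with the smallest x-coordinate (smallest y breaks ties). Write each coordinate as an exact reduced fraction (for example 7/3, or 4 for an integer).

Clipped polygon: [(2,6) (104/7,6) (16,38/5) (16,47/3) (10,19) (2,49/3)]

1. After x ≥ 2: [(2,1/2) (3,0) (12,2) (17,9) (19,14) (10,19) (2,49/3)]
2. After x ≤ 16: [(2,1/2) (3,0) (12,2) (16,38/5) (16,47/3) (10,19) (2,49/3)]
3. After y ≥ 6: [(2,6) (104/7,6) (16,38/5) (16,47/3) (10,19) (2,49/3)]
4. After y ≤ 20: [(2,6) (104/7,6) (16,38/5) (16,47/3) (10,19) (2,49/3)]
5. Canonical ring: [(2,6) (104/7,6) (16,38/5) (16,47/3) (10,19) (2,49/3)]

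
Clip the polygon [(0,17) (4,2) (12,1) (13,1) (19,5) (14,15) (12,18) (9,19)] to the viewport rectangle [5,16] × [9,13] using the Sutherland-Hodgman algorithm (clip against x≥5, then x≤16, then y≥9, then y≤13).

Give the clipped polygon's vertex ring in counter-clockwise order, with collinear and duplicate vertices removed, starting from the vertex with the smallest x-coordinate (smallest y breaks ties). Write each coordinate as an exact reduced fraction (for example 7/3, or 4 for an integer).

Clipped polygon: [(5,9) (16,9) (16,11) (15,13) (5,13)]

1. After x ≥ 5: [(5,163/9) (5,15/8) (12,1) (13,1) (19,5) (14,15) (12,18) (9,19)]
2. After x ≤ 16: [(5,163/9) (5,15/8) (12,1) (13,1) (16,3) (16,11) (14,15) (12,18) (9,19)]
3. After y ≥ 9: [(5,163/9) (5,9) (16,9) (16,11) (14,15) (12,18) (9,19)]
4. After y ≤ 13: [(5,13) (5,9) (16,9) (16,11) (15,13)]
5. Canonical ring: [(5,9) (16,9) (16,11) (15,13) (5,13)]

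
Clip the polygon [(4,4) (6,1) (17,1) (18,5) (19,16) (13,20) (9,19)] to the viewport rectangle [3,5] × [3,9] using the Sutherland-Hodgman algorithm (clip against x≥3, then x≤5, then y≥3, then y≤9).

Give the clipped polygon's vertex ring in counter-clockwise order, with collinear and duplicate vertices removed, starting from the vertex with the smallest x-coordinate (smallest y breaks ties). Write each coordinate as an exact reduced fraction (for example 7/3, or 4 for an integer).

1. After x ≥ 3: [(4,4) (6,1) (17,1) (18,5) (19,16) (13,20) (9,19)]
2. After x ≤ 5: [(5,7) (4,4) (5,5/2)]
3. After y ≥ 3: [(5,3) (5,7) (4,4) (14/3,3)]
4. After y ≤ 9: [(5,3) (5,7) (4,4) (14/3,3)]
5. Canonical ring: [(4,4) (14/3,3) (5,3) (5,7)]

Clipped polygon: [(4,4) (14/3,3) (5,3) (5,7)]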